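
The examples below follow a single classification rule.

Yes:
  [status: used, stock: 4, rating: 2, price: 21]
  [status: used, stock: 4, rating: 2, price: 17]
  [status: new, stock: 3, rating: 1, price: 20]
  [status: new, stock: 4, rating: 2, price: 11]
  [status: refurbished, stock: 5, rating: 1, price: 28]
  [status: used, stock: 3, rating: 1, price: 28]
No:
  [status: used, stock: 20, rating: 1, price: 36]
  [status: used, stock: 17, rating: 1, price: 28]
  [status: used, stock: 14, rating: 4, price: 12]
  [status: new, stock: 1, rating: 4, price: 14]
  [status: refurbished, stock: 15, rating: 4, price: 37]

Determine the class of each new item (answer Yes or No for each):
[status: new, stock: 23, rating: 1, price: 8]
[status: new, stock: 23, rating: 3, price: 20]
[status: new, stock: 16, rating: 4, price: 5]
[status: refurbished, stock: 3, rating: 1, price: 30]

The simplest hypothesis consistent with all the labels is: stock ≥ 3 AND stock ≤ 5.

No, No, No, Yes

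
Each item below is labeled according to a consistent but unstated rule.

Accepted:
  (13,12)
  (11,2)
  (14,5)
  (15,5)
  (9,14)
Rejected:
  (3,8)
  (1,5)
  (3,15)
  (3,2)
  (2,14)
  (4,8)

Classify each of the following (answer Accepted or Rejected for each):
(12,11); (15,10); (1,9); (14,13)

Accepted, Accepted, Rejected, Accepted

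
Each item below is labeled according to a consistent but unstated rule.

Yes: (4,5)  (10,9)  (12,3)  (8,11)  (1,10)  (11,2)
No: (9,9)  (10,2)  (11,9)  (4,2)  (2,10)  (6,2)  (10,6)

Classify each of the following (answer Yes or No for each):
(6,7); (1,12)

The distinguishing property — sum is odd — holds for all the 'Yes' cases and none of the 'No' cases.
(6,7): 6+7 = 13 — meets the rule, so Yes.
(1,12): 1+12 = 13 — meets the rule, so Yes.

Yes, Yes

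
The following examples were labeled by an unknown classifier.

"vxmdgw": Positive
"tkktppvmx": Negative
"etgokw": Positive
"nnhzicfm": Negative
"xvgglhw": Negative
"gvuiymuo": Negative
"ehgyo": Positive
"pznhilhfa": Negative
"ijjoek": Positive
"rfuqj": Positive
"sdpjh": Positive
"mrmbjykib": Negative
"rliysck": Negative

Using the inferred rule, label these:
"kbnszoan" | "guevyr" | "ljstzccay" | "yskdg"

Negative, Positive, Negative, Positive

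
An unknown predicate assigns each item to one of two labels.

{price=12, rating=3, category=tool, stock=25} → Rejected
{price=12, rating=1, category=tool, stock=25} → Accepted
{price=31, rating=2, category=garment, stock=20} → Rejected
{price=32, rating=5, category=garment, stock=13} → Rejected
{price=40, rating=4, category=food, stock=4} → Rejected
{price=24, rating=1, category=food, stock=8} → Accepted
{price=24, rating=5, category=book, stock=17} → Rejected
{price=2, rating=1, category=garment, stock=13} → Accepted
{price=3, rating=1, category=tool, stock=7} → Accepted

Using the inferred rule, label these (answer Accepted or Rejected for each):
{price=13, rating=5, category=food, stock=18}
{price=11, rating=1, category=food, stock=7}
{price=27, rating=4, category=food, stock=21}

Rejected, Accepted, Rejected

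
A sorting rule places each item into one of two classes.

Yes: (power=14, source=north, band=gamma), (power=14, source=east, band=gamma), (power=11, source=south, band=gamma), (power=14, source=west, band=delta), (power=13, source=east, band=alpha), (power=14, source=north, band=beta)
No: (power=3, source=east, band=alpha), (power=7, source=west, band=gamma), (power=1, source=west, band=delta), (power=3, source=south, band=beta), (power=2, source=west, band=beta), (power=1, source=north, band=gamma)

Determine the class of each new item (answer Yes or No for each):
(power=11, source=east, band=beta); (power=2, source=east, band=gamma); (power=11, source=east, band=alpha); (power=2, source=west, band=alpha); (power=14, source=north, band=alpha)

The simplest hypothesis consistent with all the labels is: power ≥ 11.
(power=11, source=east, band=beta): power = 11 — meets the rule, so Yes.
(power=2, source=east, band=gamma): power = 2 — fails the rule, so No.
(power=11, source=east, band=alpha): power = 11 — meets the rule, so Yes.
(power=2, source=west, band=alpha): power = 2 — fails the rule, so No.
(power=14, source=north, band=alpha): power = 14 — meets the rule, so Yes.

Yes, No, Yes, No, Yes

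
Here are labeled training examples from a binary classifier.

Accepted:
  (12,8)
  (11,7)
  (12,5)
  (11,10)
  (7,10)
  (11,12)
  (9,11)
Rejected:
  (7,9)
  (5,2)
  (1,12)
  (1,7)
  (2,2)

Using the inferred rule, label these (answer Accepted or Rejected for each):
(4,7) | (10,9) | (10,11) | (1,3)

Rejected, Accepted, Accepted, Rejected

All 'Accepted' examples share one property — sum ≥ 17 — and every 'Rejected' example lacks it.
Rejected: (4,7), since 4+7 = 11.
Accepted: (10,9), since 10+9 = 19.
Accepted: (10,11), since 10+11 = 21.
Rejected: (1,3), since 1+3 = 4.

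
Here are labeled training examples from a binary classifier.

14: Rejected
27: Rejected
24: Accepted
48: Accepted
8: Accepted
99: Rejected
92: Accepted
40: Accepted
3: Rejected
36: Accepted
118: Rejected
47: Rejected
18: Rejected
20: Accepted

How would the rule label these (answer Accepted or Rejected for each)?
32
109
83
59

The common property of the 'Accepted' items is: multiple of 4. No 'Rejected' item has it.
Accepted: 32, since 32 = 4·8.
Rejected: 109, since 109 = 4·27 + 1.
Rejected: 83, since 83 = 4·20 + 3.
Rejected: 59, since 59 = 4·14 + 3.

Accepted, Rejected, Rejected, Rejected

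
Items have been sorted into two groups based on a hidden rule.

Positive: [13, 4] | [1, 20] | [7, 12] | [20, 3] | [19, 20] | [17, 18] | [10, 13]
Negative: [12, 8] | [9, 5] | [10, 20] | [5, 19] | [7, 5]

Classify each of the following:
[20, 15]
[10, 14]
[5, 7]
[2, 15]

Rule: sum is odd. This holds for each 'Positive' example and fails for each 'Negative' one.
[20, 15] → 20+15 = 35 → Positive. [10, 14] → 10+14 = 24 → Negative. [5, 7] → 5+7 = 12 → Negative. [2, 15] → 2+15 = 17 → Positive.

Positive, Negative, Negative, Positive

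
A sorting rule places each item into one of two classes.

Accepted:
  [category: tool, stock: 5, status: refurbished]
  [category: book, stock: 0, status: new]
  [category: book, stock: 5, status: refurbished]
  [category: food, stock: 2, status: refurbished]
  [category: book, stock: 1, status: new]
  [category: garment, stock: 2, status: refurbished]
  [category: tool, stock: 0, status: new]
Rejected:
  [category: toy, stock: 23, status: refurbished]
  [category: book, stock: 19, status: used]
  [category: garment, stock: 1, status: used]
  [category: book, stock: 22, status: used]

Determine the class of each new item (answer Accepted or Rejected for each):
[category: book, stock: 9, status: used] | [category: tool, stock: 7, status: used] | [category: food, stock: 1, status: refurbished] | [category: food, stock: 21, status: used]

Rule: status is not used AND stock ≤ 5. This holds for each 'Accepted' example and fails for each 'Rejected' one.
[category: book, stock: 9, status: used] → status is used, stock = 9 → Rejected.
[category: tool, stock: 7, status: used] → status is used, stock = 7 → Rejected.
[category: food, stock: 1, status: refurbished] → status is refurbished, stock = 1 → Accepted.
[category: food, stock: 21, status: used] → status is used, stock = 21 → Rejected.

Rejected, Rejected, Accepted, Rejected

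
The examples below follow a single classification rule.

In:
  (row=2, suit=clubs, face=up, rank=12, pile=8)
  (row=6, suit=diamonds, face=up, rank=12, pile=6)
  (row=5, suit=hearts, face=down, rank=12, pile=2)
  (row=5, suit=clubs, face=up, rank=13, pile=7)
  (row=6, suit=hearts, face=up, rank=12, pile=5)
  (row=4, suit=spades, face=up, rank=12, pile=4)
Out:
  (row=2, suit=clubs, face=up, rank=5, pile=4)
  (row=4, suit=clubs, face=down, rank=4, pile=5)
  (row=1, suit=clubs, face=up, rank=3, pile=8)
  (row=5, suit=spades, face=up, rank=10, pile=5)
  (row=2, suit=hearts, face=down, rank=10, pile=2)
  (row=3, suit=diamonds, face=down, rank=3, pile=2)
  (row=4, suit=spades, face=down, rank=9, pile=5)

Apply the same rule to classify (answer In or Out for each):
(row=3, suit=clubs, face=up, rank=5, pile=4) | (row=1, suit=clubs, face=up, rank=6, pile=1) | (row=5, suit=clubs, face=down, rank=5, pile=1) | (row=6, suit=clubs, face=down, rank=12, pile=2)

Out, Out, Out, In

One predicate separates the groups cleanly: rank ≥ 12.
(row=3, suit=clubs, face=up, rank=5, pile=4): rank = 5 — does not satisfy this, so Out. (row=1, suit=clubs, face=up, rank=6, pile=1): rank = 6 — does not satisfy this, so Out. (row=5, suit=clubs, face=down, rank=5, pile=1): rank = 5 — does not satisfy this, so Out. (row=6, suit=clubs, face=down, rank=12, pile=2): rank = 12 — satisfies this, so In.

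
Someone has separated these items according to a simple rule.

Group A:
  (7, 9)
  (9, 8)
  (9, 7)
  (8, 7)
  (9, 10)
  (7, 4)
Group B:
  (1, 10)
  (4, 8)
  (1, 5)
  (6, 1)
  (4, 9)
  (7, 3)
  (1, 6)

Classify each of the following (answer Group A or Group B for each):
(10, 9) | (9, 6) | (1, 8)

Group A, Group A, Group B

A rule that fits every label: |first − second| ≤ 3 — true of each 'Group A' example, false of each 'Group B' one.
(10, 9): |10−9| = 1, qualifies → Group A.
(9, 6): |9−6| = 3, qualifies → Group A.
(1, 8): |1−8| = 7, does not pass → Group B.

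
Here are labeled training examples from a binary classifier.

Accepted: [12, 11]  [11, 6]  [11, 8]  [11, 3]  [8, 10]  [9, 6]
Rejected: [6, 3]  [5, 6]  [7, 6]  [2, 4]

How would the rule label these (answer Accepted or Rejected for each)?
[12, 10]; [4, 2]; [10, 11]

Accepted, Rejected, Accepted

A rule that fits every label: sum ≥ 14 — true of each 'Accepted' example, false of each 'Rejected' one.
[12, 10] → 12+10 = 22 → Accepted.
[4, 2] → 4+2 = 6 → Rejected.
[10, 11] → 10+11 = 21 → Accepted.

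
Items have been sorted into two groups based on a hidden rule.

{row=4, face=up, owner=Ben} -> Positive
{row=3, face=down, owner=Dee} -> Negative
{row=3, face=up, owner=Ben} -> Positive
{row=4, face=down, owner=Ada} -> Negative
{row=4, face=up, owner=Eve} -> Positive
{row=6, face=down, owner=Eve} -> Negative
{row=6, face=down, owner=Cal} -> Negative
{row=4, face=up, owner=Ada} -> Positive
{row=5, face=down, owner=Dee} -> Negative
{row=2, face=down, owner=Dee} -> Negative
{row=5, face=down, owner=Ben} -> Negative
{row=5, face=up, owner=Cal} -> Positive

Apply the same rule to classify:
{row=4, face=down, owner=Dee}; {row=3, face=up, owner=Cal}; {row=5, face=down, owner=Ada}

Rule: face is up. This holds for each 'Positive' example and fails for each 'Negative' one.
Negative: {row=4, face=down, owner=Dee}, since face is down.
Positive: {row=3, face=up, owner=Cal}, since face is up.
Negative: {row=5, face=down, owner=Ada}, since face is down.

Negative, Positive, Negative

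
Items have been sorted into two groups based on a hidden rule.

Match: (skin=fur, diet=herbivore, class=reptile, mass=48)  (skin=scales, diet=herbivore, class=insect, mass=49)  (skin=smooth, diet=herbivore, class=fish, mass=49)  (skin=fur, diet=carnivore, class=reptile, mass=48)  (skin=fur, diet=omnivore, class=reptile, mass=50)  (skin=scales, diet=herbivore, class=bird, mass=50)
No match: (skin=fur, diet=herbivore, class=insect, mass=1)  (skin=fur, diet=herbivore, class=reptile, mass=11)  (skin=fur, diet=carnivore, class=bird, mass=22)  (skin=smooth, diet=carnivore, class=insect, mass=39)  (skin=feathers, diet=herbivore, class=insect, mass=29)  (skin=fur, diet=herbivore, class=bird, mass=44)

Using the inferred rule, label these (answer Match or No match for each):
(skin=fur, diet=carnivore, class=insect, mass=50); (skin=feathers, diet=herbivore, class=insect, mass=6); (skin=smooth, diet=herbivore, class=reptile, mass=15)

Match, No match, No match

The distinguishing property — mass ≥ 48 — holds for all the 'Match' cases and none of the 'No match' cases.
(skin=fur, diet=carnivore, class=insect, mass=50): Match (mass = 50). (skin=feathers, diet=herbivore, class=insect, mass=6): No match (mass = 6). (skin=smooth, diet=herbivore, class=reptile, mass=15): No match (mass = 15).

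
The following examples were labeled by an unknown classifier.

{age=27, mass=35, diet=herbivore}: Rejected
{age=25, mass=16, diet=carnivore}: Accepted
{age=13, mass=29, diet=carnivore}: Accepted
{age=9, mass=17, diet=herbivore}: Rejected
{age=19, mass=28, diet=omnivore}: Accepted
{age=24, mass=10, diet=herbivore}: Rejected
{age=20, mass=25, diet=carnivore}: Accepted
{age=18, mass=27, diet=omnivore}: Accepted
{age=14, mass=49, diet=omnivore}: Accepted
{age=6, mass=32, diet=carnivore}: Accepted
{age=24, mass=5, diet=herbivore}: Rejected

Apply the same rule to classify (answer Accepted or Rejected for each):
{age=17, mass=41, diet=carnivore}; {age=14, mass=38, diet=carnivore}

A rule that fits every label: diet is not herbivore — true of each 'Accepted' example, false of each 'Rejected' one.

Accepted, Accepted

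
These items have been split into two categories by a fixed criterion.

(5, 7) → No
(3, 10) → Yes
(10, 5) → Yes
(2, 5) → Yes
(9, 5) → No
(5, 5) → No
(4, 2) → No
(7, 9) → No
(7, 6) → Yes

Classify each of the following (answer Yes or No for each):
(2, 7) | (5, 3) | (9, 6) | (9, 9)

One predicate separates the groups cleanly: sum is odd.
(2, 7) — 2+7 = 9, hence Yes. (5, 3) — 5+3 = 8, hence No. (9, 6) — 9+6 = 15, hence Yes. (9, 9) — 9+9 = 18, hence No.

Yes, No, Yes, No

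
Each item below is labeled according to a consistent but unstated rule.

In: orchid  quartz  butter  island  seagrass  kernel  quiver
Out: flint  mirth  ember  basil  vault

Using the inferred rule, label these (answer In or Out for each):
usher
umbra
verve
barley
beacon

Out, Out, Out, In, In

The common property of the 'In' items is: even length. No 'Out' item has it.
usher → length 5 → Out. umbra → length 5 → Out. verve → length 5 → Out. barley → length 6 → In. beacon → length 6 → In.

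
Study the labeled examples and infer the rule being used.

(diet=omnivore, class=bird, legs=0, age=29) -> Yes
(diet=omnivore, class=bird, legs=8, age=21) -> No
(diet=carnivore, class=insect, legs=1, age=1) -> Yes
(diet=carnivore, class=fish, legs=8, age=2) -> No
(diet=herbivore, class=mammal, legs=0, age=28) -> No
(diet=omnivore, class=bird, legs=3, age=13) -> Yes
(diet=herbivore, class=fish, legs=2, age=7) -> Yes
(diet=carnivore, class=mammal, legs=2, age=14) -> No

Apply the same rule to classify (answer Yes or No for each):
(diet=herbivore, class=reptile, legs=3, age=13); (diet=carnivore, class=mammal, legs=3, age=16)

The pattern is that an item is 'Yes' exactly when: age is odd AND legs ≤ 3.
Yes: (diet=herbivore, class=reptile, legs=3, age=13), since age = 13, legs = 3.
No: (diet=carnivore, class=mammal, legs=3, age=16), since age = 16, legs = 3.

Yes, No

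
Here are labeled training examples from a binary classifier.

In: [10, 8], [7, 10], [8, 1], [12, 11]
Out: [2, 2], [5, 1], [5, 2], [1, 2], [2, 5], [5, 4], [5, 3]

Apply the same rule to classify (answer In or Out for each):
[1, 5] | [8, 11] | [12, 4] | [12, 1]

Out, In, In, In

Rule: first ≥ 7. This holds for each 'In' example and fails for each 'Out' one.
[1, 5]: Out (first 1). [8, 11]: In (first 8). [12, 4]: In (first 12). [12, 1]: In (first 12).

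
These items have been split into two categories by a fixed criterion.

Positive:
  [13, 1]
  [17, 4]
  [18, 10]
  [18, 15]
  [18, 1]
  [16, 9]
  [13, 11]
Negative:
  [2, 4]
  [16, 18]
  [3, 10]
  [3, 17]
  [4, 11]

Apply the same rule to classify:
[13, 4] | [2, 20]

Positive, Negative

One predicate separates the groups cleanly: first > second.
Positive: [13, 4], since 13 > 4.
Negative: [2, 20], since 2 < 20.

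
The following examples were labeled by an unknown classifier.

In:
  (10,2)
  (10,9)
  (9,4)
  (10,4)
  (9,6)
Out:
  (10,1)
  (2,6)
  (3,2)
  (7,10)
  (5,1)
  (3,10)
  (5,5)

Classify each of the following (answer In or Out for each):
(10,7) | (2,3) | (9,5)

In, Out, In

Rule: first > second AND sum ≥ 12. This holds for each 'In' example and fails for each 'Out' one.
(10,7): 10 > 7, 10+7 = 17 — satisfies this, so In. (2,3): 2 < 3, 2+3 = 5 — doesn't match, so Out. (9,5): 9 > 5, 9+5 = 14 — satisfies this, so In.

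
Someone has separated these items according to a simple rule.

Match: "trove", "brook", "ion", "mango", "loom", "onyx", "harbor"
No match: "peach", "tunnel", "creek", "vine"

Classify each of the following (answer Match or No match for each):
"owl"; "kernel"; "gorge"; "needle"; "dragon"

The pattern is that an item is 'Match' exactly when: contains 'o'.

Match, No match, Match, No match, Match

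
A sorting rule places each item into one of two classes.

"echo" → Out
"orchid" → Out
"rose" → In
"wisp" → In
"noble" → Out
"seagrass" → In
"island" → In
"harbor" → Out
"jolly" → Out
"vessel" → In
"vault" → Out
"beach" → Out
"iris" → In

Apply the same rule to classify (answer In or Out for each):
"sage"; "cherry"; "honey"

In, Out, Out

'In' ⟺ contains 's'.
"sage" — has 's', hence In. "cherry" — no 's', hence Out. "honey" — no 's', hence Out.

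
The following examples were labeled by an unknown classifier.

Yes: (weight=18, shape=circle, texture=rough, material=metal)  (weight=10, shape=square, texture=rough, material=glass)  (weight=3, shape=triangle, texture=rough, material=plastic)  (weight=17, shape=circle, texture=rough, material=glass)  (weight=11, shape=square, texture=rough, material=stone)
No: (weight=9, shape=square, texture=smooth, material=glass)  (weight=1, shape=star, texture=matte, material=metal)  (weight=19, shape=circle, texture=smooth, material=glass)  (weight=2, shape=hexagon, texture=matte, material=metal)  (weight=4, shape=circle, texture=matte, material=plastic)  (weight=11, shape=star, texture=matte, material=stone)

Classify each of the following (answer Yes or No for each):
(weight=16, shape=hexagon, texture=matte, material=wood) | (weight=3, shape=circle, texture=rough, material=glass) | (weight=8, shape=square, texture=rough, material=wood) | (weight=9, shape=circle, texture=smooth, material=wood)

No, Yes, Yes, No

Comparing the two groups points to one rule — texture is rough.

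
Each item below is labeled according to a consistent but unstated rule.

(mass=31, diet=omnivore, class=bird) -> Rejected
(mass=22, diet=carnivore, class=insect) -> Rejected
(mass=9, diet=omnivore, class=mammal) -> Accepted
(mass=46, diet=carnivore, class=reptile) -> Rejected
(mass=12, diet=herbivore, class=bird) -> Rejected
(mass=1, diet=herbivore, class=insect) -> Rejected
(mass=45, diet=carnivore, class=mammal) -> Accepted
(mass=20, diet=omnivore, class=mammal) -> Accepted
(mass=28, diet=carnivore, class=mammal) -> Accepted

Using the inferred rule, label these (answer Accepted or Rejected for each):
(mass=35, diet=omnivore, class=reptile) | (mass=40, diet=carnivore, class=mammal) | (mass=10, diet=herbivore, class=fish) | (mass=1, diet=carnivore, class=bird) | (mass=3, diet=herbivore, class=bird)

Rejected, Accepted, Rejected, Rejected, Rejected

Checking candidate rules against both groups, what survives is: class is mammal.
(mass=35, diet=omnivore, class=reptile) — class is reptile, hence Rejected. (mass=40, diet=carnivore, class=mammal) — class is mammal, hence Accepted. (mass=10, diet=herbivore, class=fish) — class is fish, hence Rejected. (mass=1, diet=carnivore, class=bird) — class is bird, hence Rejected. (mass=3, diet=herbivore, class=bird) — class is bird, hence Rejected.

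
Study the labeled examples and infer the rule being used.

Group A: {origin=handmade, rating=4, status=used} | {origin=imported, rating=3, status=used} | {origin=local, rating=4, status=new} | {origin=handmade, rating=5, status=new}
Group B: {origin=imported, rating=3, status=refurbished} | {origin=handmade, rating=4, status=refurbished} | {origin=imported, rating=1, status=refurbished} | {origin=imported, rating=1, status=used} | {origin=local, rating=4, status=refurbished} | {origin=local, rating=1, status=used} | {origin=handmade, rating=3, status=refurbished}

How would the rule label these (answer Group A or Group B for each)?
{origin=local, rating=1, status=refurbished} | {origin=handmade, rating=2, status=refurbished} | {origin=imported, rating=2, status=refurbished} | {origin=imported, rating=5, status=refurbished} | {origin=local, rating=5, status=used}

Group B, Group B, Group B, Group B, Group A

'Group A' ⟺ status is not refurbished AND rating ≥ 3.
{origin=local, rating=1, status=refurbished} → status is refurbished, rating = 1 → Group B. {origin=handmade, rating=2, status=refurbished} → status is refurbished, rating = 2 → Group B. {origin=imported, rating=2, status=refurbished} → status is refurbished, rating = 2 → Group B. {origin=imported, rating=5, status=refurbished} → status is refurbished, rating = 5 → Group B. {origin=local, rating=5, status=used} → status is used, rating = 5 → Group A.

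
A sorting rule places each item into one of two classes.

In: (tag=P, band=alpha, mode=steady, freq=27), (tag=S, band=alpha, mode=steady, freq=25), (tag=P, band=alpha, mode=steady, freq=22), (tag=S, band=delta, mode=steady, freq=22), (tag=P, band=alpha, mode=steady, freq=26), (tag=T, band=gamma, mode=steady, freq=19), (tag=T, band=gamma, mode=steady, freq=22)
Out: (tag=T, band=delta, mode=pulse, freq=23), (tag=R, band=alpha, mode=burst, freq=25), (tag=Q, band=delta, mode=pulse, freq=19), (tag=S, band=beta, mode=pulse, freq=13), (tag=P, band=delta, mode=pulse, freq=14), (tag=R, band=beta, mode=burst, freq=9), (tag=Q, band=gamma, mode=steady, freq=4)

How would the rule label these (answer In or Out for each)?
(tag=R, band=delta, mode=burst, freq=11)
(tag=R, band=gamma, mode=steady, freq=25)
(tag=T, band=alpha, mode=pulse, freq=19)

The simplest hypothesis consistent with all the labels is: mode is steady AND freq ≥ 9.
Out: (tag=R, band=delta, mode=burst, freq=11), since mode is burst, freq = 11.
In: (tag=R, band=gamma, mode=steady, freq=25), since mode is steady, freq = 25.
Out: (tag=T, band=alpha, mode=pulse, freq=19), since mode is pulse, freq = 19.

Out, In, Out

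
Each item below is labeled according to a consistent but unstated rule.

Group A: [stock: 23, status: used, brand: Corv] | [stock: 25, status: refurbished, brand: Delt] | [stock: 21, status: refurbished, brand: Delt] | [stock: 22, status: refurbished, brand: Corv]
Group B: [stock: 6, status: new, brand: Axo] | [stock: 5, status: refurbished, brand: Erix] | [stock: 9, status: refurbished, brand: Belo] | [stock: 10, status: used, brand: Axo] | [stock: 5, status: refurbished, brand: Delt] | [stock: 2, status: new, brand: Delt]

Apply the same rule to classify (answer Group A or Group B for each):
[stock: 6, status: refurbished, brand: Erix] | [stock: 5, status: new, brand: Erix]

Rule: stock ≥ 21. This holds for each 'Group A' example and fails for each 'Group B' one.
Group B: [stock: 6, status: refurbished, brand: Erix], since stock = 6. Group B: [stock: 5, status: new, brand: Erix], since stock = 5.

Group B, Group B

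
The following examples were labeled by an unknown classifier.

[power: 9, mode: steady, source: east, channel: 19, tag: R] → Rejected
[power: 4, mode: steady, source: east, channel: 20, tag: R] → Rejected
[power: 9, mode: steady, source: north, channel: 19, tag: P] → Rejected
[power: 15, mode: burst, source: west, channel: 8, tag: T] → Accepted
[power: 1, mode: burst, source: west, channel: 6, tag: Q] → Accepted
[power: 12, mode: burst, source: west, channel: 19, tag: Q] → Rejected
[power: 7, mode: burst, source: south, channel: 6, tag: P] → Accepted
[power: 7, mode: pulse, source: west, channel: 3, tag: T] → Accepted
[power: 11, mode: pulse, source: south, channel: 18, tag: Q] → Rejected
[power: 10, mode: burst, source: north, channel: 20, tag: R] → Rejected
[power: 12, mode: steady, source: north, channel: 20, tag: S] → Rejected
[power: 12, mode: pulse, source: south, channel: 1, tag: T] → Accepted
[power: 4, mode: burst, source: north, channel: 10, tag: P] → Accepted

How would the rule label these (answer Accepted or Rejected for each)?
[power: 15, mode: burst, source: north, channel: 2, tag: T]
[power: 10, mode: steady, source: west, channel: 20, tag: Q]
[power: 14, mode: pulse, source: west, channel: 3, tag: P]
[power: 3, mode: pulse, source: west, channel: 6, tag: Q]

The rule appears to be: channel ≤ 10.
[power: 15, mode: burst, source: north, channel: 2, tag: T] — channel = 2, hence Accepted. [power: 10, mode: steady, source: west, channel: 20, tag: Q] — channel = 20, hence Rejected. [power: 14, mode: pulse, source: west, channel: 3, tag: P] — channel = 3, hence Accepted. [power: 3, mode: pulse, source: west, channel: 6, tag: Q] — channel = 6, hence Accepted.

Accepted, Rejected, Accepted, Accepted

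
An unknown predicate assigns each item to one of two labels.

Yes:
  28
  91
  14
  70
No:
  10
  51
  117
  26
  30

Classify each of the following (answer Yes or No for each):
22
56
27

The simplest hypothesis consistent with all the labels is: multiple of 7.
No: 22, since 22 = 7·3 + 1. Yes: 56, since 56 = 7·8. No: 27, since 27 = 7·3 + 6.

No, Yes, No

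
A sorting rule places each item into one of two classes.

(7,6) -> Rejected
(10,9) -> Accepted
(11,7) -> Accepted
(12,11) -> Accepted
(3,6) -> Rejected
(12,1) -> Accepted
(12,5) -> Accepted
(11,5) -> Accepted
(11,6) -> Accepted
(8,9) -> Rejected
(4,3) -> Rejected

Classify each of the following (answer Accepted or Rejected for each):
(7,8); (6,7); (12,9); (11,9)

The rule appears to be: first ≥ 9.

Rejected, Rejected, Accepted, Accepted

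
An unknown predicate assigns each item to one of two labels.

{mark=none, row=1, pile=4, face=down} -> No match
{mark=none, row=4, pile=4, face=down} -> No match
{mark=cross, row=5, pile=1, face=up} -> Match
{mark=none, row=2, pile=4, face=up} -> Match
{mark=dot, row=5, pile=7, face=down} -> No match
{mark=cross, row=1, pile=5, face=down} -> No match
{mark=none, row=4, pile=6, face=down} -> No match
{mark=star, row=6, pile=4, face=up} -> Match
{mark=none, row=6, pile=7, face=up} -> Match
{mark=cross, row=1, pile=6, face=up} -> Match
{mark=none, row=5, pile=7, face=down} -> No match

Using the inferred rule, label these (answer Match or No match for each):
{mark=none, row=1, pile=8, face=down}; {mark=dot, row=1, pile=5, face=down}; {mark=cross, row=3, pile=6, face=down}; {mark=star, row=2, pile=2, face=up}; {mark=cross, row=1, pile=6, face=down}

No match, No match, No match, Match, No match

Looking at the examples, the only property every 'Match' case has and every 'No match' case lacks is: face is up.
No match: {mark=none, row=1, pile=8, face=down}, since face is down.
No match: {mark=dot, row=1, pile=5, face=down}, since face is down.
No match: {mark=cross, row=3, pile=6, face=down}, since face is down.
Match: {mark=star, row=2, pile=2, face=up}, since face is up.
No match: {mark=cross, row=1, pile=6, face=down}, since face is down.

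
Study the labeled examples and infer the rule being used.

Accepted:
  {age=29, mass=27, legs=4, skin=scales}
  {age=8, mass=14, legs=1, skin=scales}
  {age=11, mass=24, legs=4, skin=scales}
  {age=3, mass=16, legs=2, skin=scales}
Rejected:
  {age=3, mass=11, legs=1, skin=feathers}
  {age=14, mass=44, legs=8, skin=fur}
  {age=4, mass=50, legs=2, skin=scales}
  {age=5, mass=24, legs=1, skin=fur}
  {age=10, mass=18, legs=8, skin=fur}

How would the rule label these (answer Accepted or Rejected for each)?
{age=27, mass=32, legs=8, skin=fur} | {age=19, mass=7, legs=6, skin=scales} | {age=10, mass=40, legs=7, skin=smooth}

One predicate separates the groups cleanly: skin is scales AND mass ≤ 27.
{age=27, mass=32, legs=8, skin=fur}: skin is fur, mass = 32 — doesn't match, so Rejected. {age=19, mass=7, legs=6, skin=scales}: skin is scales, mass = 7 — qualifies, so Accepted. {age=10, mass=40, legs=7, skin=smooth}: skin is smooth, mass = 40 — doesn't match, so Rejected.

Rejected, Accepted, Rejected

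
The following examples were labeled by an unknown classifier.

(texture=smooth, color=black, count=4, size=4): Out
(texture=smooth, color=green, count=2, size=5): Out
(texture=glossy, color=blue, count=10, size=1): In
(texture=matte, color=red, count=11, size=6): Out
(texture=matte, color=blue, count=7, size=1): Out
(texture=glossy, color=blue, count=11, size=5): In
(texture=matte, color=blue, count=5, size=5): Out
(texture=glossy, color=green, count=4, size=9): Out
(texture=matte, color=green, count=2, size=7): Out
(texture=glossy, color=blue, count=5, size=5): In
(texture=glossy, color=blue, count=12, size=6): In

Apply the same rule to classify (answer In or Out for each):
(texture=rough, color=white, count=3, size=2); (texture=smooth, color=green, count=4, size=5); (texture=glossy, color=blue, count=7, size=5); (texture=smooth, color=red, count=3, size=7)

The common property of the 'In' items is: color is blue AND texture is glossy. No 'Out' item has it.

Out, Out, In, Out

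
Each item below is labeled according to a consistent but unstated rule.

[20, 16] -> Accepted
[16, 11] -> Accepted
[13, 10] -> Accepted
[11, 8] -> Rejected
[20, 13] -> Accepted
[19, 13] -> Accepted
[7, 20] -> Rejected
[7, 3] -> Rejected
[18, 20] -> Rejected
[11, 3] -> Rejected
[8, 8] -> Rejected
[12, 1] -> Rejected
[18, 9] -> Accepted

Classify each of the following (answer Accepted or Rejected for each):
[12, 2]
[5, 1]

The pattern is that an item is 'Accepted' exactly when: first > second AND sum ≥ 23.
[12, 2]: 12 > 2, 12+2 = 14 — fails this test, so Rejected.
[5, 1]: 5 > 1, 5+1 = 6 — fails this test, so Rejected.

Rejected, Rejected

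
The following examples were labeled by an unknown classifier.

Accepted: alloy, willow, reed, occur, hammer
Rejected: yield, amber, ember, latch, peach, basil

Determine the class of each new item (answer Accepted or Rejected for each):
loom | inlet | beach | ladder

Accepted, Rejected, Rejected, Accepted

Comparing the two groups points to one rule — has a double letter.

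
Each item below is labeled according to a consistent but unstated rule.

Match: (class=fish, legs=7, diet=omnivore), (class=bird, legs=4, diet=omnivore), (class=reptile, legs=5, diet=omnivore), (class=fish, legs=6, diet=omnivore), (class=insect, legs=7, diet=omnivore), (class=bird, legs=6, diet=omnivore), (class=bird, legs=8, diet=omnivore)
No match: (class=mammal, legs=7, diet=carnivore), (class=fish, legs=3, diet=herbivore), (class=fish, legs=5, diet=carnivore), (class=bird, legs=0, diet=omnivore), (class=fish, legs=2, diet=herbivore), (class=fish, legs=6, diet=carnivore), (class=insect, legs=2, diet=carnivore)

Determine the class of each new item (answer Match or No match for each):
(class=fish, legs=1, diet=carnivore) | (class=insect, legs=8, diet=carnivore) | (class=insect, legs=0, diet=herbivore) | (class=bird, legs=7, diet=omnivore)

All 'Match' examples share one property — diet is omnivore AND legs ≥ 2 — and every 'No match' example lacks it.

No match, No match, No match, Match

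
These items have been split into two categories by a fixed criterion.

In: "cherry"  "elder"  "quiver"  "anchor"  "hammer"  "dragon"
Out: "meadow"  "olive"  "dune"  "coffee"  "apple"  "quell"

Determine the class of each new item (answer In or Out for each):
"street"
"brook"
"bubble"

Comparing the two groups points to one rule — contains 'r'.
In: "street", since has 'r'.
In: "brook", since has 'r'.
Out: "bubble", since no 'r'.

In, In, Out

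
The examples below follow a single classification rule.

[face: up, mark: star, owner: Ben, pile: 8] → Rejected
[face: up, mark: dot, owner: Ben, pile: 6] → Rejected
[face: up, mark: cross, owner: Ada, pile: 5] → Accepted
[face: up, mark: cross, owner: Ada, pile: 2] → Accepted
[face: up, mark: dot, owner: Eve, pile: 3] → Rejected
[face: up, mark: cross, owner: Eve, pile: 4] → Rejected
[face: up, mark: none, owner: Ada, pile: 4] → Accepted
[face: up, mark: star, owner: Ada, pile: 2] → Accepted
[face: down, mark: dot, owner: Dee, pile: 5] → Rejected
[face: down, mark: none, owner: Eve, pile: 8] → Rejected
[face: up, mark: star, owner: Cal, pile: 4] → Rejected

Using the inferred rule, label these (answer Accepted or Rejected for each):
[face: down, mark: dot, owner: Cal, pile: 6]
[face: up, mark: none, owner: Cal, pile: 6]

A rule that fits every label: owner is Ada — true of each 'Accepted' example, false of each 'Rejected' one.
[face: down, mark: dot, owner: Cal, pile: 6] → owner is Cal → Rejected.
[face: up, mark: none, owner: Cal, pile: 6] → owner is Cal → Rejected.

Rejected, Rejected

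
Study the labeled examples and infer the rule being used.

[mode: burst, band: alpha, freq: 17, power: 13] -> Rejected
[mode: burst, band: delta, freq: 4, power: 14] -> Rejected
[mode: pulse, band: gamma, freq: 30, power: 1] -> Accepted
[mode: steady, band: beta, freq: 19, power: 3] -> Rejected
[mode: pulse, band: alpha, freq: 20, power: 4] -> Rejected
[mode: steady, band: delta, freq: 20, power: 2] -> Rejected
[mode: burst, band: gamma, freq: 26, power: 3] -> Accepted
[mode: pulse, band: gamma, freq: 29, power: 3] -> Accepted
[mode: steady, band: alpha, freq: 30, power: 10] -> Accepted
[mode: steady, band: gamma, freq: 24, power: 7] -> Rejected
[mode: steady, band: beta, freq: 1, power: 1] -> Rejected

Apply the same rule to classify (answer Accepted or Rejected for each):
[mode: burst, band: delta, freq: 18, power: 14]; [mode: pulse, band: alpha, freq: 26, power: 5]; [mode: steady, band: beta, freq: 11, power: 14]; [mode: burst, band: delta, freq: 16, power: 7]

Rejected, Accepted, Rejected, Rejected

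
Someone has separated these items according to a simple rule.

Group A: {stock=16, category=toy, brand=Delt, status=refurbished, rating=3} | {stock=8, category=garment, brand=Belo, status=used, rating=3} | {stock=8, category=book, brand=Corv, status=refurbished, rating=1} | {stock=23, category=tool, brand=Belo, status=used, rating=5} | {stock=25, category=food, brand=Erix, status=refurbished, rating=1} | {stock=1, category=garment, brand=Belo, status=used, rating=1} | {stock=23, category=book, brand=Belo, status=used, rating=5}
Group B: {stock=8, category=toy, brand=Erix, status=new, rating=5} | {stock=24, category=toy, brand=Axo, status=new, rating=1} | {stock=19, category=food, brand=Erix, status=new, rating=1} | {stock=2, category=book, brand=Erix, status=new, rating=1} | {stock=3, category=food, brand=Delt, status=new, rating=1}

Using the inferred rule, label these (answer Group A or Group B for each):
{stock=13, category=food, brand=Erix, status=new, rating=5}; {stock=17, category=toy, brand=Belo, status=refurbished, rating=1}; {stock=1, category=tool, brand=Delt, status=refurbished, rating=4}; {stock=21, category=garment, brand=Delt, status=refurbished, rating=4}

Group B, Group A, Group A, Group A

One predicate separates the groups cleanly: status is not new.
{stock=13, category=food, brand=Erix, status=new, rating=5}: status is new — does not fit, so Group B.
{stock=17, category=toy, brand=Belo, status=refurbished, rating=1}: status is refurbished — fits, so Group A.
{stock=1, category=tool, brand=Delt, status=refurbished, rating=4}: status is refurbished — fits, so Group A.
{stock=21, category=garment, brand=Delt, status=refurbished, rating=4}: status is refurbished — fits, so Group A.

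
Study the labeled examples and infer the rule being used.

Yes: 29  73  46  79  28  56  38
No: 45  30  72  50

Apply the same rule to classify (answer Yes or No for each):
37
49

'Yes' ⟺ digit sum ≥ 10.

Yes, Yes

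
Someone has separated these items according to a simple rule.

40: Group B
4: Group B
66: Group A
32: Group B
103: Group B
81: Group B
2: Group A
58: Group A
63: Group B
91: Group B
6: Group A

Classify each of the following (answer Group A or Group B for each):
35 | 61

Every 'Group A' example satisfies: ≡ 2 (mod 4). None of the 'Group B' examples do.
35 → 35 mod 4 = 3 → Group B.
61 → 61 mod 4 = 1 → Group B.

Group B, Group B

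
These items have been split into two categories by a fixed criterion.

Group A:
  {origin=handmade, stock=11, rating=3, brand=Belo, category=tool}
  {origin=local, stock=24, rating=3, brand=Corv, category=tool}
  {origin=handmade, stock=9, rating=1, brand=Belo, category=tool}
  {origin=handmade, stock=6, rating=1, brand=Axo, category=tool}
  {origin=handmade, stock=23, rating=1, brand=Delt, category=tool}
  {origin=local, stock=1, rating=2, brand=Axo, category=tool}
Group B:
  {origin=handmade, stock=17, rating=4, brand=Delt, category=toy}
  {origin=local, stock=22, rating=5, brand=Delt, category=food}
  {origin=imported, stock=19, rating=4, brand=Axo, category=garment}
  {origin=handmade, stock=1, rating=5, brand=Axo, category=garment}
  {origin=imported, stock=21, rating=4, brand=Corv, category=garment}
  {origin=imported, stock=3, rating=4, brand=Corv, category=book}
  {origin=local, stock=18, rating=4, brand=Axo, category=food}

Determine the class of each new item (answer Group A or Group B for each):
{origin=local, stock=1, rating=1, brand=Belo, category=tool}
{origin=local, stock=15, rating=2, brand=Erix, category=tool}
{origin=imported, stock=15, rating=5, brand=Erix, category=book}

One predicate separates the groups cleanly: category is tool.
{origin=local, stock=1, rating=1, brand=Belo, category=tool} — category is tool, hence Group A.
{origin=local, stock=15, rating=2, brand=Erix, category=tool} — category is tool, hence Group A.
{origin=imported, stock=15, rating=5, brand=Erix, category=book} — category is book, hence Group B.

Group A, Group A, Group B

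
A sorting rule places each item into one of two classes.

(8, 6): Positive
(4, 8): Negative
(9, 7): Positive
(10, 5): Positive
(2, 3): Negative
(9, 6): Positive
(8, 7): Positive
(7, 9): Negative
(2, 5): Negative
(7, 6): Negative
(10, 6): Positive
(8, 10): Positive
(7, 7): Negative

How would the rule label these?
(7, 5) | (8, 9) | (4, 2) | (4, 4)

Negative, Positive, Negative, Negative

Every 'Positive' example satisfies: first ≥ 8. None of the 'Negative' examples do.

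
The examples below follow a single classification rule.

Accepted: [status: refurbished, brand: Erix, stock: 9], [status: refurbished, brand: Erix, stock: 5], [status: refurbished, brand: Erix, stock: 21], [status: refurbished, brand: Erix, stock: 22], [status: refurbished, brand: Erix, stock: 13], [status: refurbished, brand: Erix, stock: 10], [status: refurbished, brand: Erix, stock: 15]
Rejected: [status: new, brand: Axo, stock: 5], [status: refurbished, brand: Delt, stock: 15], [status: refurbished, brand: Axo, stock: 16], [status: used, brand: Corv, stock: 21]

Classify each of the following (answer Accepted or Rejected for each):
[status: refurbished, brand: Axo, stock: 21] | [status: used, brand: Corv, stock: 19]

Rejected, Rejected

The classifier is using: brand is Erix.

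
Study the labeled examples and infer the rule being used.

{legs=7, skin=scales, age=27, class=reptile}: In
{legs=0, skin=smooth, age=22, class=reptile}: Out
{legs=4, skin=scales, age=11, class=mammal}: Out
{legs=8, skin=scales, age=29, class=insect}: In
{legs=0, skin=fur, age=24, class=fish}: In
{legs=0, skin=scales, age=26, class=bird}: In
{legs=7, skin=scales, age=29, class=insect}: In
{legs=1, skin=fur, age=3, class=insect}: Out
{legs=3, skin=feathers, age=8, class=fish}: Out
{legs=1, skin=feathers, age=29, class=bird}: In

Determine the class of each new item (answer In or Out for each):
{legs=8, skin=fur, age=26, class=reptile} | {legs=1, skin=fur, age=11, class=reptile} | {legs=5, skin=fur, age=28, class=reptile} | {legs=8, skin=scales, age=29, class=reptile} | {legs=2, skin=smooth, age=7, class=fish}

The rule appears to be: age ≥ 24.
{legs=8, skin=fur, age=26, class=reptile} — age = 26, hence In. {legs=1, skin=fur, age=11, class=reptile} — age = 11, hence Out. {legs=5, skin=fur, age=28, class=reptile} — age = 28, hence In. {legs=8, skin=scales, age=29, class=reptile} — age = 29, hence In. {legs=2, skin=smooth, age=7, class=fish} — age = 7, hence Out.

In, Out, In, In, Out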